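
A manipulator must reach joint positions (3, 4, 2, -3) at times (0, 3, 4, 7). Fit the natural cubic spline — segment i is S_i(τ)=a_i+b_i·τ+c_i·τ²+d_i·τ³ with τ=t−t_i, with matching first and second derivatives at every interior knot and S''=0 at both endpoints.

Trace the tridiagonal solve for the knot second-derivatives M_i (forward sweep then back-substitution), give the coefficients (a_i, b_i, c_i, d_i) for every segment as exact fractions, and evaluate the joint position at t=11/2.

  seg 0: a=3 b=26/21 c=0 d=-19/189
  seg 1: a=4 b=-31/21 c=-19/21 d=8/21
  seg 2: a=2 b=-15/7 c=5/21 d=-5/189
S(11/2) = -43/56

Δ: Δ0=1/3, Δ1=-2, Δ2=-5/3
row 1: diag=8, rhs=-14; c'=1/8, d'=-7/4
row 2: denom=8−1·1/8=63/8; d'=(2−1·-7/4)/(63/8)=10/21
back: M2=10/21
back: M1=-7/4−1/8·10/21=-38/21
M: M0=0, M1=-38/21, M2=10/21, M3=0
seg 0: a=3, c=M0/2=0, d=(M1−M0)/(6·3)=-19/189, b=Δ0−h0·(2M0+M1)/6=26/21
seg 1: a=4, c=M1/2=-19/21, d=(M2−M1)/(6·1)=8/21, b=Δ1−h1·(2M1+M2)/6=-31/21
seg 2: a=2, c=M2/2=5/21, d=(M3−M2)/(6·3)=-5/189, b=Δ2−h2·(2M2+M3)/6=-15/7
t_q=11/2 → seg 2, τ=3/2; S=2+-15/7·τ+5/21·τ²+-5/189·τ³=-43/56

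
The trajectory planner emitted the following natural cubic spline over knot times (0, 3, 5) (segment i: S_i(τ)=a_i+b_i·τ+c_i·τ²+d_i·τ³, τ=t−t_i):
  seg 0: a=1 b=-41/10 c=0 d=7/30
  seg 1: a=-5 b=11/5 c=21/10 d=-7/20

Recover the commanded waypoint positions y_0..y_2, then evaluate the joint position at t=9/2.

y_0 = S_0(0) = a_0 = 1
y_1 = S_1(0) = a_1 = -5
y_2 = S_1(2) = 5
t_q=9/2 is in segment 1 (τ=3/2); S_1(τ)=59/32

y_0=1 y_1=-5 y_2=5
S(9/2) = 59/32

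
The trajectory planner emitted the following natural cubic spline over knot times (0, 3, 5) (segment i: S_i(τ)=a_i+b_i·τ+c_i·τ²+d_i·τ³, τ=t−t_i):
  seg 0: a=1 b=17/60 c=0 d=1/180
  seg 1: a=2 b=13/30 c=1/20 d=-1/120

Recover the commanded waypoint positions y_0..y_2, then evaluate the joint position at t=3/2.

y_0 = S_0(0) = a_0 = 1
y_1 = S_1(0) = a_1 = 2
y_2 = S_1(2) = 3
t_q=3/2 is in segment 0 (τ=3/2); S_0(τ)=231/160

y_0=1 y_1=2 y_2=3
S(3/2) = 231/160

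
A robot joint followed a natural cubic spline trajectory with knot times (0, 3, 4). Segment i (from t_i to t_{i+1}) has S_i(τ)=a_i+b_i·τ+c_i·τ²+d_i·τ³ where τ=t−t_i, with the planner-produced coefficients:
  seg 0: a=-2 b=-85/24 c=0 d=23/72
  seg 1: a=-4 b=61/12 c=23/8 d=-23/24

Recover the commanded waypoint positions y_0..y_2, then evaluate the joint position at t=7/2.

y_0=-2 y_1=-4 y_2=3
S(7/2) = -55/64

y_0 = S_0(0) = a_0 = -2
y_1 = S_1(0) = a_1 = -4
y_2 = S_1(1) = 3
t_q=7/2 is in segment 1 (τ=1/2); S_1(τ)=-55/64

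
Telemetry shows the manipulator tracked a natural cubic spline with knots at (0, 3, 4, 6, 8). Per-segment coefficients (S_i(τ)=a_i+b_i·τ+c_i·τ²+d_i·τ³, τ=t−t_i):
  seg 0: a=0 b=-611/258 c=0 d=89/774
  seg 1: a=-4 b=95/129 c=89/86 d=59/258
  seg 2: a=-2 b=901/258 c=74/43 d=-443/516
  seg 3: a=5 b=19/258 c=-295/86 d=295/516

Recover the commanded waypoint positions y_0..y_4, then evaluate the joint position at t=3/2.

y_0 = S_0(0) = a_0 = 0
y_1 = S_1(0) = a_1 = -4
y_2 = S_2(0) = a_2 = -2
y_3 = S_3(0) = a_3 = 5
y_4 = S_3(2) = -4
t_q=3/2 is in segment 0 (τ=3/2); S_0(τ)=-2177/688

y_0=0 y_1=-4 y_2=-2 y_3=5 y_4=-4
S(3/2) = -2177/688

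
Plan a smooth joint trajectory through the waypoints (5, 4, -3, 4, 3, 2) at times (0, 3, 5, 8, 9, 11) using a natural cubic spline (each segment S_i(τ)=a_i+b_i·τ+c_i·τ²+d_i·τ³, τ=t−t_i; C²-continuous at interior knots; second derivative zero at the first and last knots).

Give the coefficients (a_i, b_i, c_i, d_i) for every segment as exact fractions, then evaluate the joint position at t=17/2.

Δ: Δ0=-1/3, Δ1=-7/2, Δ2=7/3, Δ3=-1, Δ4=-1/2
row 1: diag=10, rhs=-19; c'=1/5, d'=-19/10
row 2: denom=10−2·1/5=48/5; d'=(35−2·-19/10)/(48/5)=97/24
row 3: denom=8−3·5/16=113/16; d'=(-20−3·97/24)/(113/16)=-514/113
row 4: denom=6−1·16/113=662/113; d'=(3−1·-514/113)/(662/113)=853/662
back: M4=853/662
back: M3=-514/113−16/113·853/662=-1566/331
back: M2=97/24−5/16·-1566/331=10963/1986
back: M1=-19/10−1/5·10963/1986=-2983/993
M: M0=0, M1=-2983/993, M2=10963/1986, M3=-1566/331, M4=853/662, M5=0
seg 0: a=5, c=M0/2=0, d=(M1−M0)/(6·3)=-2983/17874, b=Δ0−h0·(2M0+M1)/6=2321/1986
seg 1: a=4, c=M1/2=-2983/1986, d=(M2−M1)/(6·2)=1881/2648, b=Δ1−h1·(2M1+M2)/6=-3314/993
seg 2: a=-3, c=M2/2=10963/3972, d=(M3−M2)/(6·3)=-20359/35748, b=Δ2−h2·(2M2+M3)/6=-1631/1986
seg 3: a=4, c=M3/2=-783/331, d=(M4−M3)/(6·1)=3985/3972, b=Δ3−h3·(2M3+M4)/6=1439/3972
seg 4: a=3, c=M4/2=853/1324, d=(M5−M4)/(6·2)=-853/7944, b=Δ4−h4·(2M4+M5)/6=-2699/1986
t_q=17/2 → seg 3, τ=1/2; S=4+1439/3972·τ+-783/331·τ²+3985/3972·τ³=39351/10592

  seg 0: a=5 b=2321/1986 c=0 d=-2983/17874
  seg 1: a=4 b=-3314/993 c=-2983/1986 d=1881/2648
  seg 2: a=-3 b=-1631/1986 c=10963/3972 d=-20359/35748
  seg 3: a=4 b=1439/3972 c=-783/331 d=3985/3972
  seg 4: a=3 b=-2699/1986 c=853/1324 d=-853/7944
S(17/2) = 39351/10592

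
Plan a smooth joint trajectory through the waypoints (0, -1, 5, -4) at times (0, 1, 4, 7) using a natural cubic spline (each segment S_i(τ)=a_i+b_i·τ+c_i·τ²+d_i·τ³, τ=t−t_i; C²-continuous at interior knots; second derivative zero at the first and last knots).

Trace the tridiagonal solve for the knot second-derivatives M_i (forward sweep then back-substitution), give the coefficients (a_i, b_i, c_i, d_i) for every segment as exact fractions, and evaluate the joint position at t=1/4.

Δ: Δ0=-1, Δ1=2, Δ2=-3
row 1: diag=8, rhs=18; c'=3/8, d'=9/4
row 2: denom=12−3·3/8=87/8; d'=(-30−3·9/4)/(87/8)=-98/29
back: M2=-98/29
back: M1=9/4−3/8·-98/29=102/29
M: M0=0, M1=102/29, M2=-98/29, M3=0
seg 0: a=0, c=M0/2=0, d=(M1−M0)/(6·1)=17/29, b=Δ0−h0·(2M0+M1)/6=-46/29
seg 1: a=-1, c=M1/2=51/29, d=(M2−M1)/(6·3)=-100/261, b=Δ1−h1·(2M1+M2)/6=5/29
seg 2: a=5, c=M2/2=-49/29, d=(M3−M2)/(6·3)=49/261, b=Δ2−h2·(2M2+M3)/6=11/29
t_q=1/4 → seg 0, τ=1/4; S=0+-46/29·τ+0·τ²+17/29·τ³=-719/1856

  seg 0: a=0 b=-46/29 c=0 d=17/29
  seg 1: a=-1 b=5/29 c=51/29 d=-100/261
  seg 2: a=5 b=11/29 c=-49/29 d=49/261
S(1/4) = -719/1856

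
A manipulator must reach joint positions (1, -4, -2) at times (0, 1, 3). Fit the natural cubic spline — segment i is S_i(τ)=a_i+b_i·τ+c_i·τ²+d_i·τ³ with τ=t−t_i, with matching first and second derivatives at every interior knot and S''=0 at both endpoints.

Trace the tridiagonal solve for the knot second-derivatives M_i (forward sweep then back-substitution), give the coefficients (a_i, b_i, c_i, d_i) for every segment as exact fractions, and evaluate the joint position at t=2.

  seg 0: a=1 b=-6 c=0 d=1
  seg 1: a=-4 b=-3 c=3 d=-1/2
S(2) = -9/2

Δ: Δ0=-5, Δ1=1
row 1: diag=6, rhs=36; c'=1/3, d'=6
back: M1=6
M: M0=0, M1=6, M2=0
seg 0: a=1, c=M0/2=0, d=(M1−M0)/(6·1)=1, b=Δ0−h0·(2M0+M1)/6=-6
seg 1: a=-4, c=M1/2=3, d=(M2−M1)/(6·2)=-1/2, b=Δ1−h1·(2M1+M2)/6=-3
t_q=2 → seg 1, τ=1; S=-4+-3·τ+3·τ²+-1/2·τ³=-9/2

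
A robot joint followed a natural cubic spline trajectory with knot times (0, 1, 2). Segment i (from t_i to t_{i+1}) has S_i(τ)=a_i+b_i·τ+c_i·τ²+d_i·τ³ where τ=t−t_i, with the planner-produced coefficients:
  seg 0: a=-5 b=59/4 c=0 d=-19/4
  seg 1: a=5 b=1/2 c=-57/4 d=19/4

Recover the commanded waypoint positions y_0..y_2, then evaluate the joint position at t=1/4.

y_0 = S_0(0) = a_0 = -5
y_1 = S_1(0) = a_1 = 5
y_2 = S_1(1) = -4
t_q=1/4 is in segment 0 (τ=1/4); S_0(τ)=-355/256

y_0=-5 y_1=5 y_2=-4
S(1/4) = -355/256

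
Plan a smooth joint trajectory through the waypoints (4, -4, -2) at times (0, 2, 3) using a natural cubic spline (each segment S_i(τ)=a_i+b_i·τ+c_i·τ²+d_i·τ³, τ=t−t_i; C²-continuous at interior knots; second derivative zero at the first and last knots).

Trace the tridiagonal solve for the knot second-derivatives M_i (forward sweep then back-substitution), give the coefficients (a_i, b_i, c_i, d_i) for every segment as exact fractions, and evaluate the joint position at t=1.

  seg 0: a=4 b=-6 c=0 d=1/2
  seg 1: a=-4 b=0 c=3 d=-1
S(1) = -3/2

Δ: Δ0=-4, Δ1=2
row 1: diag=6, rhs=36; c'=1/6, d'=6
back: M1=6
M: M0=0, M1=6, M2=0
seg 0: a=4, c=M0/2=0, d=(M1−M0)/(6·2)=1/2, b=Δ0−h0·(2M0+M1)/6=-6
seg 1: a=-4, c=M1/2=3, d=(M2−M1)/(6·1)=-1, b=Δ1−h1·(2M1+M2)/6=0
t_q=1 → seg 0, τ=1; S=4+-6·τ+0·τ²+1/2·τ³=-3/2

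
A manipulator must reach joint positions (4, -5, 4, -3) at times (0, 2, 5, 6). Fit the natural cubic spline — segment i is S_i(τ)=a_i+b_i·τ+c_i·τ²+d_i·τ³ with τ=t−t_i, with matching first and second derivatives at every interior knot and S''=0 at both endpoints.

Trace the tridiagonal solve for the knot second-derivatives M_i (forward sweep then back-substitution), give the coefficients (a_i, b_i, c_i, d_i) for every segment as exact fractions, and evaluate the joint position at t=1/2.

  seg 0: a=4 b=-999/142 c=0 d=45/71
  seg 1: a=-5 b=81/142 c=270/71 d=-425/426
  seg 2: a=4 b=-252/71 c=-735/142 d=245/142
S(1/2) = 319/568

Δ: Δ0=-9/2, Δ1=3, Δ2=-7
row 1: diag=10, rhs=45; c'=3/10, d'=9/2
row 2: denom=8−3·3/10=71/10; d'=(-60−3·9/2)/(71/10)=-735/71
back: M2=-735/71
back: M1=9/2−3/10·-735/71=540/71
M: M0=0, M1=540/71, M2=-735/71, M3=0
seg 0: a=4, c=M0/2=0, d=(M1−M0)/(6·2)=45/71, b=Δ0−h0·(2M0+M1)/6=-999/142
seg 1: a=-5, c=M1/2=270/71, d=(M2−M1)/(6·3)=-425/426, b=Δ1−h1·(2M1+M2)/6=81/142
seg 2: a=4, c=M2/2=-735/142, d=(M3−M2)/(6·1)=245/142, b=Δ2−h2·(2M2+M3)/6=-252/71
t_q=1/2 → seg 0, τ=1/2; S=4+-999/142·τ+0·τ²+45/71·τ³=319/568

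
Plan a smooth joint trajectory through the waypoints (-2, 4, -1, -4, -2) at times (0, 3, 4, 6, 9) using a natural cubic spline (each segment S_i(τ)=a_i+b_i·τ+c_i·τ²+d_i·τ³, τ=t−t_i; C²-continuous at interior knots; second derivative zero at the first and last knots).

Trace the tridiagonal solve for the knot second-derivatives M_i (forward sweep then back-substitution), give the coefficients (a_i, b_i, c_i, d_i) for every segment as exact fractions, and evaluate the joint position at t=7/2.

Δ: Δ0=2, Δ1=-5, Δ2=-3/2, Δ3=2/3
row 1: diag=8, rhs=-42; c'=1/8, d'=-21/4
row 2: denom=6−1·1/8=47/8; d'=(21−1·-21/4)/(47/8)=210/47
row 3: denom=10−2·16/47=438/47; d'=(13−2·210/47)/(438/47)=191/438
back: M3=191/438
back: M2=210/47−16/47·191/438=946/219
back: M1=-21/4−1/8·946/219=-1268/219
M: M0=0, M1=-1268/219, M2=946/219, M3=191/438, M4=0
seg 0: a=-2, c=M0/2=0, d=(M1−M0)/(6·3)=-634/1971, b=Δ0−h0·(2M0+M1)/6=1072/219
seg 1: a=4, c=M1/2=-634/219, d=(M2−M1)/(6·1)=123/73, b=Δ1−h1·(2M1+M2)/6=-830/219
seg 2: a=-1, c=M2/2=473/219, d=(M3−M2)/(6·2)=-189/584, b=Δ2−h2·(2M2+M3)/6=-991/219
seg 3: a=-4, c=M3/2=191/876, d=(M4−M3)/(6·3)=-191/7884, b=Δ3−h3·(2M3+M4)/6=101/438
t_q=7/2 → seg 1, τ=1/2; S=4+-830/219·τ+-634/219·τ²+123/73·τ³=2789/1752

  seg 0: a=-2 b=1072/219 c=0 d=-634/1971
  seg 1: a=4 b=-830/219 c=-634/219 d=123/73
  seg 2: a=-1 b=-991/219 c=473/219 d=-189/584
  seg 3: a=-4 b=101/438 c=191/876 d=-191/7884
S(7/2) = 2789/1752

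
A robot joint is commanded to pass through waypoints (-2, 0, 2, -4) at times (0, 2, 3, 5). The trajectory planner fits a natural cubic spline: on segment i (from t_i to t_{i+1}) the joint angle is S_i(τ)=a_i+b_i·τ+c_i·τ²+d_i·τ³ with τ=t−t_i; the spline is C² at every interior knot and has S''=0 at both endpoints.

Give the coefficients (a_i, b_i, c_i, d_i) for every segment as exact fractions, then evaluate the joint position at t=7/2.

Δ: Δ0=1, Δ1=2, Δ2=-3
row 1: diag=6, rhs=6; c'=1/6, d'=1
row 2: denom=6−1·1/6=35/6; d'=(-30−1·1)/(35/6)=-186/35
back: M2=-186/35
back: M1=1−1/6·-186/35=66/35
M: M0=0, M1=66/35, M2=-186/35, M3=0
seg 0: a=-2, c=M0/2=0, d=(M1−M0)/(6·2)=11/70, b=Δ0−h0·(2M0+M1)/6=13/35
seg 1: a=0, c=M1/2=33/35, d=(M2−M1)/(6·1)=-6/5, b=Δ1−h1·(2M1+M2)/6=79/35
seg 2: a=2, c=M2/2=-93/35, d=(M3−M2)/(6·2)=31/70, b=Δ2−h2·(2M2+M3)/6=19/35
t_q=7/2 → seg 2, τ=1/2; S=2+19/35·τ+-93/35·τ²+31/70·τ³=133/80

  seg 0: a=-2 b=13/35 c=0 d=11/70
  seg 1: a=0 b=79/35 c=33/35 d=-6/5
  seg 2: a=2 b=19/35 c=-93/35 d=31/70
S(7/2) = 133/80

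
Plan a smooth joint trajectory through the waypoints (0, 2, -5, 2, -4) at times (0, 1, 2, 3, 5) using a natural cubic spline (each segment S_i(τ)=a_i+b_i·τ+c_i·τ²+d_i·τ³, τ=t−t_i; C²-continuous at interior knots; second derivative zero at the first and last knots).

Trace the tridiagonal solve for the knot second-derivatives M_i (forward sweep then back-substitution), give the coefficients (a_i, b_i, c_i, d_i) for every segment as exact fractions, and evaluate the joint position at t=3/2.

Δ: Δ0=2, Δ1=-7, Δ2=7, Δ3=-3
row 1: diag=4, rhs=-54; c'=1/4, d'=-27/2
row 2: denom=4−1·1/4=15/4; d'=(84−1·-27/2)/(15/4)=26
row 3: denom=6−1·4/15=86/15; d'=(-60−1·26)/(86/15)=-15
back: M3=-15
back: M2=26−4/15·-15=30
back: M1=-27/2−1/4·30=-21
M: M0=0, M1=-21, M2=30, M3=-15, M4=0
seg 0: a=0, c=M0/2=0, d=(M1−M0)/(6·1)=-7/2, b=Δ0−h0·(2M0+M1)/6=11/2
seg 1: a=2, c=M1/2=-21/2, d=(M2−M1)/(6·1)=17/2, b=Δ1−h1·(2M1+M2)/6=-5
seg 2: a=-5, c=M2/2=15, d=(M3−M2)/(6·1)=-15/2, b=Δ2−h2·(2M2+M3)/6=-1/2
seg 3: a=2, c=M3/2=-15/2, d=(M4−M3)/(6·2)=5/4, b=Δ3−h3·(2M3+M4)/6=7
t_q=3/2 → seg 1, τ=1/2; S=2+-5·τ+-21/2·τ²+17/2·τ³=-33/16

  seg 0: a=0 b=11/2 c=0 d=-7/2
  seg 1: a=2 b=-5 c=-21/2 d=17/2
  seg 2: a=-5 b=-1/2 c=15 d=-15/2
  seg 3: a=2 b=7 c=-15/2 d=5/4
S(3/2) = -33/16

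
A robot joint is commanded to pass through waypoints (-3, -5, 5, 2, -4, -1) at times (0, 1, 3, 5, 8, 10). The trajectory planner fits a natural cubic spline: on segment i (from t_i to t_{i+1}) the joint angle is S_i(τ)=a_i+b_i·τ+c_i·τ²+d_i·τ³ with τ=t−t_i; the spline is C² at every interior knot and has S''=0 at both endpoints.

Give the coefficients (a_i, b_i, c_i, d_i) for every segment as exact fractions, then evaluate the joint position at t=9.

  seg 0: a=-3 b=-13465/3764 c=0 d=5937/3764
  seg 1: a=-5 b=2173/1882 c=17811/3764 d=-5287/3764
  seg 2: a=5 b=6073/1882 c=-13911/3764 d=5015/7528
  seg 3: a=2 b=-3352/941 c=567/1882 d=413/5646
  seg 4: a=-4 b=415/1882 c=903/941 d=-301/1882
S(9) = -2804/941

Δ: Δ0=-2, Δ1=5, Δ2=-3/2, Δ3=-2, Δ4=3/2
row 1: diag=6, rhs=42; c'=1/3, d'=7
row 2: denom=8−2·1/3=22/3; d'=(-39−2·7)/(22/3)=-159/22
row 3: denom=10−2·3/11=104/11; d'=(-3−2·-159/22)/(104/11)=63/52
row 4: denom=10−3·33/104=941/104; d'=(21−3·63/52)/(941/104)=1806/941
back: M4=1806/941
back: M3=63/52−33/104·1806/941=567/941
back: M2=-159/22−3/11·567/941=-13911/1882
back: M1=7−1/3·-13911/1882=17811/1882
M: M0=0, M1=17811/1882, M2=-13911/1882, M3=567/941, M4=1806/941, M5=0
seg 0: a=-3, c=M0/2=0, d=(M1−M0)/(6·1)=5937/3764, b=Δ0−h0·(2M0+M1)/6=-13465/3764
seg 1: a=-5, c=M1/2=17811/3764, d=(M2−M1)/(6·2)=-5287/3764, b=Δ1−h1·(2M1+M2)/6=2173/1882
seg 2: a=5, c=M2/2=-13911/3764, d=(M3−M2)/(6·2)=5015/7528, b=Δ2−h2·(2M2+M3)/6=6073/1882
seg 3: a=2, c=M3/2=567/1882, d=(M4−M3)/(6·3)=413/5646, b=Δ3−h3·(2M3+M4)/6=-3352/941
seg 4: a=-4, c=M4/2=903/941, d=(M5−M4)/(6·2)=-301/1882, b=Δ4−h4·(2M4+M5)/6=415/1882
t_q=9 → seg 4, τ=1; S=-4+415/1882·τ+903/941·τ²+-301/1882·τ³=-2804/941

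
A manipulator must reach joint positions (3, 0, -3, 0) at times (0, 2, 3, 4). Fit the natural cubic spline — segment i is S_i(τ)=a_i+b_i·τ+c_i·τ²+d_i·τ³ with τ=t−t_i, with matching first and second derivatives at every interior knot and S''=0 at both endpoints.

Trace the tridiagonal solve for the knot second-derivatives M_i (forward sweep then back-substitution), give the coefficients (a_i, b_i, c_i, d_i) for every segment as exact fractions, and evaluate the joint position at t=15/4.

  seg 0: a=3 b=-21/46 c=0 d=-6/23
  seg 1: a=0 b=-165/46 c=-36/23 d=99/46
  seg 2: a=-3 b=-6/23 c=225/46 d=-75/46
S(15/4) = -3333/2944

Δ: Δ0=-3/2, Δ1=-3, Δ2=3
row 1: diag=6, rhs=-9; c'=1/6, d'=-3/2
row 2: denom=4−1·1/6=23/6; d'=(36−1·-3/2)/(23/6)=225/23
back: M2=225/23
back: M1=-3/2−1/6·225/23=-72/23
M: M0=0, M1=-72/23, M2=225/23, M3=0
seg 0: a=3, c=M0/2=0, d=(M1−M0)/(6·2)=-6/23, b=Δ0−h0·(2M0+M1)/6=-21/46
seg 1: a=0, c=M1/2=-36/23, d=(M2−M1)/(6·1)=99/46, b=Δ1−h1·(2M1+M2)/6=-165/46
seg 2: a=-3, c=M2/2=225/46, d=(M3−M2)/(6·1)=-75/46, b=Δ2−h2·(2M2+M3)/6=-6/23
t_q=15/4 → seg 2, τ=3/4; S=-3+-6/23·τ+225/46·τ²+-75/46·τ³=-3333/2944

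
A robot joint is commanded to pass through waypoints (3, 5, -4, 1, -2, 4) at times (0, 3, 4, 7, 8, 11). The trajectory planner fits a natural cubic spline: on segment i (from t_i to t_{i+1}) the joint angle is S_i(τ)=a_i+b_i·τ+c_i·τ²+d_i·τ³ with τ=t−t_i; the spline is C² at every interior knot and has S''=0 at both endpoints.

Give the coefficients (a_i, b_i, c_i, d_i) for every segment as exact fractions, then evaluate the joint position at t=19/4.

  seg 0: a=3 b=5729/1131 c=0 d=-4975/10179
  seg 1: a=5 b=-9196/1131 c=-4975/1131 d=3992/1131
  seg 2: a=-4 b=-2390/377 c=7001/1131 d=-412/351
  seg 3: a=1 b=-336/377 c=-1649/377 d=854/377
  seg 4: a=-2 b=-1072/377 c=913/377 d=-913/3393
S(19/4) = -4349/754

Δ: Δ0=2/3, Δ1=-9, Δ2=5/3, Δ3=-3, Δ4=2
row 1: diag=8, rhs=-58; c'=1/8, d'=-29/4
row 2: denom=8−1·1/8=63/8; d'=(64−1·-29/4)/(63/8)=190/21
row 3: denom=8−3·8/21=48/7; d'=(-28−3·190/21)/(48/7)=-193/24
row 4: denom=8−1·7/48=377/48; d'=(30−1·-193/24)/(377/48)=1826/377
back: M4=1826/377
back: M3=-193/24−7/48·1826/377=-3298/377
back: M2=190/21−8/21·-3298/377=14002/1131
back: M1=-29/4−1/8·14002/1131=-9950/1131
M: M0=0, M1=-9950/1131, M2=14002/1131, M3=-3298/377, M4=1826/377, M5=0
seg 0: a=3, c=M0/2=0, d=(M1−M0)/(6·3)=-4975/10179, b=Δ0−h0·(2M0+M1)/6=5729/1131
seg 1: a=5, c=M1/2=-4975/1131, d=(M2−M1)/(6·1)=3992/1131, b=Δ1−h1·(2M1+M2)/6=-9196/1131
seg 2: a=-4, c=M2/2=7001/1131, d=(M3−M2)/(6·3)=-412/351, b=Δ2−h2·(2M2+M3)/6=-2390/377
seg 3: a=1, c=M3/2=-1649/377, d=(M4−M3)/(6·1)=854/377, b=Δ3−h3·(2M3+M4)/6=-336/377
seg 4: a=-2, c=M4/2=913/377, d=(M5−M4)/(6·3)=-913/3393, b=Δ4−h4·(2M4+M5)/6=-1072/377
t_q=19/4 → seg 2, τ=3/4; S=-4+-2390/377·τ+7001/1131·τ²+-412/351·τ³=-4349/754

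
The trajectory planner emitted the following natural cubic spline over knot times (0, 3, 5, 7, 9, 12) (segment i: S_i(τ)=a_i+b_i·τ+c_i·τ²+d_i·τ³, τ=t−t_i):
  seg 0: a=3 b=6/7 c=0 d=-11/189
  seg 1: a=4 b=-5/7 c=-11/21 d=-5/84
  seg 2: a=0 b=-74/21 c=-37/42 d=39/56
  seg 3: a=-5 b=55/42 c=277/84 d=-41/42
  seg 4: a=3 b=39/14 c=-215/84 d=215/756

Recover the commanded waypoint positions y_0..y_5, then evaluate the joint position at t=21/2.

y_0 = S_0(0) = a_0 = 3
y_1 = S_1(0) = a_1 = 4
y_2 = S_2(0) = a_2 = 0
y_3 = S_3(0) = a_3 = -5
y_4 = S_4(0) = a_4 = 3
y_5 = S_4(3) = -4
t_q=21/2 is in segment 4 (τ=3/2); S_4(τ)=533/224

y_0=3 y_1=4 y_2=0 y_3=-5 y_4=3 y_5=-4
S(21/2) = 533/224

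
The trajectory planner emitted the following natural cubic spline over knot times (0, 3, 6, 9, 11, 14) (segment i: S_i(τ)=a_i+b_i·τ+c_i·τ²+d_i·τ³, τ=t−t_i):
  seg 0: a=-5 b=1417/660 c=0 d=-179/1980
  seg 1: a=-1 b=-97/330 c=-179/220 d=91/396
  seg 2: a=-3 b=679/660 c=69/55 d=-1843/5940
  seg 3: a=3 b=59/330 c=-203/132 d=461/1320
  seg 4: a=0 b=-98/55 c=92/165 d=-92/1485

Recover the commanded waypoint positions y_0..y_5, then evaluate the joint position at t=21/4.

y_0 = S_0(0) = a_0 = -5
y_1 = S_1(0) = a_1 = -1
y_2 = S_2(0) = a_2 = -3
y_3 = S_3(0) = a_3 = 3
y_4 = S_4(0) = a_4 = 0
y_5 = S_4(3) = -2
t_q=21/4 is in segment 1 (τ=9/4); S_1(τ)=-44533/14080

y_0=-5 y_1=-1 y_2=-3 y_3=3 y_4=0 y_5=-2
S(21/4) = -44533/14080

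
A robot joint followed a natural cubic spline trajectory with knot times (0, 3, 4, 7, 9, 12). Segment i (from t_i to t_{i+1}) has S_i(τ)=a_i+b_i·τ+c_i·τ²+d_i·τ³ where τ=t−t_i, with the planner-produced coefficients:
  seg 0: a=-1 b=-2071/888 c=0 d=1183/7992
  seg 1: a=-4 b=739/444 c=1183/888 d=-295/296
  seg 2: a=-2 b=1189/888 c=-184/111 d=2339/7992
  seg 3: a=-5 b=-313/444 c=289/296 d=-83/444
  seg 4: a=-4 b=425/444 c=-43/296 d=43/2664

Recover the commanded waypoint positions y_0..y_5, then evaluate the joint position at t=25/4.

y_0=-1 y_1=-4 y_2=-2 y_3=-5 y_4=-4 y_5=-2
S(25/4) = -76639/18944

y_0 = S_0(0) = a_0 = -1
y_1 = S_1(0) = a_1 = -4
y_2 = S_2(0) = a_2 = -2
y_3 = S_3(0) = a_3 = -5
y_4 = S_4(0) = a_4 = -4
y_5 = S_4(3) = -2
t_q=25/4 is in segment 2 (τ=9/4); S_2(τ)=-76639/18944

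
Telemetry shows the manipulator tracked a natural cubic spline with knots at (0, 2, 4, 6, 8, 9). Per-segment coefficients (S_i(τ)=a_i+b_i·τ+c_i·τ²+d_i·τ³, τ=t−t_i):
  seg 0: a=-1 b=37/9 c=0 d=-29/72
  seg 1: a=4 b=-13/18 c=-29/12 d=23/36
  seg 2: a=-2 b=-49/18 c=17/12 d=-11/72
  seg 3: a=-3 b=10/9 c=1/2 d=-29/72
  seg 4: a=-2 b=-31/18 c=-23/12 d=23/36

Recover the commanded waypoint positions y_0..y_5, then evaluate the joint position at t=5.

y_0 = S_0(0) = a_0 = -1
y_1 = S_1(0) = a_1 = 4
y_2 = S_2(0) = a_2 = -2
y_3 = S_3(0) = a_3 = -3
y_4 = S_4(0) = a_4 = -2
y_5 = S_4(1) = -5
t_q=5 is in segment 2 (τ=1); S_2(τ)=-83/24

y_0=-1 y_1=4 y_2=-2 y_3=-3 y_4=-2 y_5=-5
S(5) = -83/24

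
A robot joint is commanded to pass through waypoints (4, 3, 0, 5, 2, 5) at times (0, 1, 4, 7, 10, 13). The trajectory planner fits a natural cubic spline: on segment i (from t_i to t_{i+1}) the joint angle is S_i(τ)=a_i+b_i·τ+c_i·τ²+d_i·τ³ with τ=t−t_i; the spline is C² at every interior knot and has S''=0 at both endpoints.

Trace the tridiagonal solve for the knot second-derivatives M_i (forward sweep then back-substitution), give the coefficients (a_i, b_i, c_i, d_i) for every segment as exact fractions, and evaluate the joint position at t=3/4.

  seg 0: a=4 b=-1051/1209 c=0 d=-158/1209
  seg 1: a=3 b=-1525/1209 c=-158/403 d=1738/10881
  seg 2: a=0 b=65/93 c=1264/1209 d=-874/3627
  seg 3: a=5 b=563/1209 c=-1358/1209 d=2302/10881
  seg 4: a=2 b=-679/1209 c=944/1209 d=-944/10881
S(3/4) = 42465/12896

Δ: Δ0=-1, Δ1=-1, Δ2=5/3, Δ3=-1, Δ4=1
row 1: diag=8, rhs=0; c'=3/8, d'=0
row 2: denom=12−3·3/8=87/8; d'=(16−3·0)/(87/8)=128/87
row 3: denom=12−3·8/29=324/29; d'=(-16−3·128/87)/(324/29)=-148/81
row 4: denom=12−3·29/108=403/36; d'=(12−3·-148/81)/(403/36)=1888/1209
back: M4=1888/1209
back: M3=-148/81−29/108·1888/1209=-2716/1209
back: M2=128/87−8/29·-2716/1209=2528/1209
back: M1=0−3/8·2528/1209=-316/403
M: M0=0, M1=-316/403, M2=2528/1209, M3=-2716/1209, M4=1888/1209, M5=0
seg 0: a=4, c=M0/2=0, d=(M1−M0)/(6·1)=-158/1209, b=Δ0−h0·(2M0+M1)/6=-1051/1209
seg 1: a=3, c=M1/2=-158/403, d=(M2−M1)/(6·3)=1738/10881, b=Δ1−h1·(2M1+M2)/6=-1525/1209
seg 2: a=0, c=M2/2=1264/1209, d=(M3−M2)/(6·3)=-874/3627, b=Δ2−h2·(2M2+M3)/6=65/93
seg 3: a=5, c=M3/2=-1358/1209, d=(M4−M3)/(6·3)=2302/10881, b=Δ3−h3·(2M3+M4)/6=563/1209
seg 4: a=2, c=M4/2=944/1209, d=(M5−M4)/(6·3)=-944/10881, b=Δ4−h4·(2M4+M5)/6=-679/1209
t_q=3/4 → seg 0, τ=3/4; S=4+-1051/1209·τ+0·τ²+-158/1209·τ³=42465/12896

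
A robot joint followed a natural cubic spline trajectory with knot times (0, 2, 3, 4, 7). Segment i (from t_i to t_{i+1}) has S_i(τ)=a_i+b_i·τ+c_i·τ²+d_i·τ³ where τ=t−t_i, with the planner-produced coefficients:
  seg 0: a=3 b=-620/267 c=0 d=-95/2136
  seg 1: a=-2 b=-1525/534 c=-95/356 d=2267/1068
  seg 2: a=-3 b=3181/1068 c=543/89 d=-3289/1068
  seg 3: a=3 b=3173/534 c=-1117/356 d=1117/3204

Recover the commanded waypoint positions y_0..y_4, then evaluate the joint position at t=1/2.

y_0=3 y_1=-2 y_2=-3 y_3=3 y_4=2
S(1/2) = 10443/5696

y_0 = S_0(0) = a_0 = 3
y_1 = S_1(0) = a_1 = -2
y_2 = S_2(0) = a_2 = -3
y_3 = S_3(0) = a_3 = 3
y_4 = S_3(3) = 2
t_q=1/2 is in segment 0 (τ=1/2); S_0(τ)=10443/5696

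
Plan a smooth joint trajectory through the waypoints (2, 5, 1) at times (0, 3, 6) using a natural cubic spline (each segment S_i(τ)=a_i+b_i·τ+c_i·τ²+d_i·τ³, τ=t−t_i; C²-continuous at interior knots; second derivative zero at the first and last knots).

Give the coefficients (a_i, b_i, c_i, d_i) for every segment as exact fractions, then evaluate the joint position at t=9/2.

Δ: Δ0=1, Δ1=-4/3
row 1: diag=12, rhs=-14; c'=1/4, d'=-7/6
back: M1=-7/6
M: M0=0, M1=-7/6, M2=0
seg 0: a=2, c=M0/2=0, d=(M1−M0)/(6·3)=-7/108, b=Δ0−h0·(2M0+M1)/6=19/12
seg 1: a=5, c=M1/2=-7/12, d=(M2−M1)/(6·3)=7/108, b=Δ1−h1·(2M1+M2)/6=-1/6
t_q=9/2 → seg 1, τ=3/2; S=5+-1/6·τ+-7/12·τ²+7/108·τ³=117/32

  seg 0: a=2 b=19/12 c=0 d=-7/108
  seg 1: a=5 b=-1/6 c=-7/12 d=7/108
S(9/2) = 117/32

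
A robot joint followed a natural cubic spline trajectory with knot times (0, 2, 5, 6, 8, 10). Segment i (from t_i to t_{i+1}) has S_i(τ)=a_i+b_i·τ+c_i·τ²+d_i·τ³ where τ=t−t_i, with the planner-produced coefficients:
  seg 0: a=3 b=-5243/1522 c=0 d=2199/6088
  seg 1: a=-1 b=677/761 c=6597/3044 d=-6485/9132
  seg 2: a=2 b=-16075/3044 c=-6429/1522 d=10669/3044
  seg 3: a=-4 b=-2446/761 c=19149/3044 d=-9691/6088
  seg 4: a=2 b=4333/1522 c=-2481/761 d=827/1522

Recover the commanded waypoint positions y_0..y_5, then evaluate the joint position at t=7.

y_0 = S_0(0) = a_0 = 3
y_1 = S_1(0) = a_1 = -1
y_2 = S_2(0) = a_2 = 2
y_3 = S_3(0) = a_3 = -4
y_4 = S_4(0) = a_4 = 2
y_5 = S_4(2) = -1
t_q=7 is in segment 3 (τ=1); S_3(τ)=-15313/6088

y_0=3 y_1=-1 y_2=2 y_3=-4 y_4=2 y_5=-1
S(7) = -15313/6088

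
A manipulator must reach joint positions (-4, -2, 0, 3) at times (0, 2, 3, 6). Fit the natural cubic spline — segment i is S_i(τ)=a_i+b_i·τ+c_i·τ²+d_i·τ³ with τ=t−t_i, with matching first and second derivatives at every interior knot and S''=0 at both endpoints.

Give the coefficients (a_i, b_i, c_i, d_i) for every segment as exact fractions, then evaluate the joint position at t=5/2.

  seg 0: a=-4 b=29/47 c=0 d=9/94
  seg 1: a=-2 b=83/47 c=27/47 d=-16/47
  seg 2: a=0 b=89/47 c=-21/47 d=7/141
S(5/2) = -191/188

Δ: Δ0=1, Δ1=2, Δ2=1
row 1: diag=6, rhs=6; c'=1/6, d'=1
row 2: denom=8−1·1/6=47/6; d'=(-6−1·1)/(47/6)=-42/47
back: M2=-42/47
back: M1=1−1/6·-42/47=54/47
M: M0=0, M1=54/47, M2=-42/47, M3=0
seg 0: a=-4, c=M0/2=0, d=(M1−M0)/(6·2)=9/94, b=Δ0−h0·(2M0+M1)/6=29/47
seg 1: a=-2, c=M1/2=27/47, d=(M2−M1)/(6·1)=-16/47, b=Δ1−h1·(2M1+M2)/6=83/47
seg 2: a=0, c=M2/2=-21/47, d=(M3−M2)/(6·3)=7/141, b=Δ2−h2·(2M2+M3)/6=89/47
t_q=5/2 → seg 1, τ=1/2; S=-2+83/47·τ+27/47·τ²+-16/47·τ³=-191/188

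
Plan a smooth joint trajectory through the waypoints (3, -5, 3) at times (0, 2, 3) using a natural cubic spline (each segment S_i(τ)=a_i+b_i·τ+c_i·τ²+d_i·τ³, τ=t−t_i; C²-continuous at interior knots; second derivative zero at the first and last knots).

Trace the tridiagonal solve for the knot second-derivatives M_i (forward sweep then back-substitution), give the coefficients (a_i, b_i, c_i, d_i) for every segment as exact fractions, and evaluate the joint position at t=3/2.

  seg 0: a=3 b=-8 c=0 d=1
  seg 1: a=-5 b=4 c=6 d=-2
S(3/2) = -45/8

Δ: Δ0=-4, Δ1=8
row 1: diag=6, rhs=72; c'=1/6, d'=12
back: M1=12
M: M0=0, M1=12, M2=0
seg 0: a=3, c=M0/2=0, d=(M1−M0)/(6·2)=1, b=Δ0−h0·(2M0+M1)/6=-8
seg 1: a=-5, c=M1/2=6, d=(M2−M1)/(6·1)=-2, b=Δ1−h1·(2M1+M2)/6=4
t_q=3/2 → seg 0, τ=3/2; S=3+-8·τ+0·τ²+1·τ³=-45/8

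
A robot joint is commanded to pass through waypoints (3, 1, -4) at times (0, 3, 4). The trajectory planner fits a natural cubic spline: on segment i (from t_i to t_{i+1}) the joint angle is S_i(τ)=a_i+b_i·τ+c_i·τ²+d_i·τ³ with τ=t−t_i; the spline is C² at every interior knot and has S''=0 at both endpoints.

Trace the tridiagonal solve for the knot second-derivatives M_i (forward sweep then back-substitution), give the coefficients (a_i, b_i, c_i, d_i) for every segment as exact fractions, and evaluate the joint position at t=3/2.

  seg 0: a=3 b=23/24 c=0 d=-13/72
  seg 1: a=1 b=-47/12 c=-13/8 d=13/24
S(3/2) = 245/64

Δ: Δ0=-2/3, Δ1=-5
row 1: diag=8, rhs=-26; c'=1/8, d'=-13/4
back: M1=-13/4
M: M0=0, M1=-13/4, M2=0
seg 0: a=3, c=M0/2=0, d=(M1−M0)/(6·3)=-13/72, b=Δ0−h0·(2M0+M1)/6=23/24
seg 1: a=1, c=M1/2=-13/8, d=(M2−M1)/(6·1)=13/24, b=Δ1−h1·(2M1+M2)/6=-47/12
t_q=3/2 → seg 0, τ=3/2; S=3+23/24·τ+0·τ²+-13/72·τ³=245/64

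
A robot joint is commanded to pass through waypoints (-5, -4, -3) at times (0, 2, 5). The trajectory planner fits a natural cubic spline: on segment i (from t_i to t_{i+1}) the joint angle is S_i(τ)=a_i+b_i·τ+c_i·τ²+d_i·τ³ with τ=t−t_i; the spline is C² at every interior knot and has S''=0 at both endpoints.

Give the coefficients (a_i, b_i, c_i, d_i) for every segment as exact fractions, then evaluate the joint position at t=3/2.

Δ: Δ0=1/2, Δ1=1/3
row 1: diag=10, rhs=-1; c'=3/10, d'=-1/10
back: M1=-1/10
M: M0=0, M1=-1/10, M2=0
seg 0: a=-5, c=M0/2=0, d=(M1−M0)/(6·2)=-1/120, b=Δ0−h0·(2M0+M1)/6=8/15
seg 1: a=-4, c=M1/2=-1/20, d=(M2−M1)/(6·3)=1/180, b=Δ1−h1·(2M1+M2)/6=13/30
t_q=3/2 → seg 0, τ=3/2; S=-5+8/15·τ+0·τ²+-1/120·τ³=-1353/320

  seg 0: a=-5 b=8/15 c=0 d=-1/120
  seg 1: a=-4 b=13/30 c=-1/20 d=1/180
S(3/2) = -1353/320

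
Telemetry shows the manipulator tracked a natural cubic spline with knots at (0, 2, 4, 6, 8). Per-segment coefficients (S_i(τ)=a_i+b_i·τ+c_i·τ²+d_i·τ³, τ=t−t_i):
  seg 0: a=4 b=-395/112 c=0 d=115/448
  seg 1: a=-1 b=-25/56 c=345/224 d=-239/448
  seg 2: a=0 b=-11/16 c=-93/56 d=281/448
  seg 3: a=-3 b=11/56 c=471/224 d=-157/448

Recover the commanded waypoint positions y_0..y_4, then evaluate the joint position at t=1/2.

y_0 = S_0(0) = a_0 = 4
y_1 = S_1(0) = a_1 = -1
y_2 = S_2(0) = a_2 = 0
y_3 = S_3(0) = a_3 = -3
y_4 = S_3(2) = 3
t_q=1/2 is in segment 0 (τ=1/2); S_0(τ)=8131/3584

y_0=4 y_1=-1 y_2=0 y_3=-3 y_4=3
S(1/2) = 8131/3584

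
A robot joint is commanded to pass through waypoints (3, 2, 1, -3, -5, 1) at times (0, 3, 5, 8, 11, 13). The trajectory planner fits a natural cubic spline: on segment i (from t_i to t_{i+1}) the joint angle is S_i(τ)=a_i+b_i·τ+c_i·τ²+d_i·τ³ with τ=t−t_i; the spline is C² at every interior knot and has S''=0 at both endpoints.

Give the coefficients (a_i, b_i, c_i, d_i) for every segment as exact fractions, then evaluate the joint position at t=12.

  seg 0: a=3 b=-1073/3252 c=0 d=-11/29268
  seg 1: a=2 b=-553/1626 c=-11/3252 d=-83/2168
  seg 2: a=1 b=-661/813 c=-379/1626 d=97/4878
  seg 3: a=-3 b=-2723/1626 c=-44/813 d=1903/14634
  seg 4: a=-5 b=1229/813 c=605/542 d=-605/3252
S(12) = -2773/1084

Δ: Δ0=-1/3, Δ1=-1/2, Δ2=-4/3, Δ3=-2/3, Δ4=3
row 1: diag=10, rhs=-1; c'=1/5, d'=-1/10
row 2: denom=10−2·1/5=48/5; d'=(-5−2·-1/10)/(48/5)=-1/2
row 3: denom=12−3·5/16=177/16; d'=(4−3·-1/2)/(177/16)=88/177
row 4: denom=10−3·16/59=542/59; d'=(22−3·88/177)/(542/59)=605/271
back: M4=605/271
back: M3=88/177−16/59·605/271=-88/813
back: M2=-1/2−5/16·-88/813=-379/813
back: M1=-1/10−1/5·-379/813=-11/1626
M: M0=0, M1=-11/1626, M2=-379/813, M3=-88/813, M4=605/271, M5=0
seg 0: a=3, c=M0/2=0, d=(M1−M0)/(6·3)=-11/29268, b=Δ0−h0·(2M0+M1)/6=-1073/3252
seg 1: a=2, c=M1/2=-11/3252, d=(M2−M1)/(6·2)=-83/2168, b=Δ1−h1·(2M1+M2)/6=-553/1626
seg 2: a=1, c=M2/2=-379/1626, d=(M3−M2)/(6·3)=97/4878, b=Δ2−h2·(2M2+M3)/6=-661/813
seg 3: a=-3, c=M3/2=-44/813, d=(M4−M3)/(6·3)=1903/14634, b=Δ3−h3·(2M3+M4)/6=-2723/1626
seg 4: a=-5, c=M4/2=605/542, d=(M5−M4)/(6·2)=-605/3252, b=Δ4−h4·(2M4+M5)/6=1229/813
t_q=12 → seg 4, τ=1; S=-5+1229/813·τ+605/542·τ²+-605/3252·τ³=-2773/1084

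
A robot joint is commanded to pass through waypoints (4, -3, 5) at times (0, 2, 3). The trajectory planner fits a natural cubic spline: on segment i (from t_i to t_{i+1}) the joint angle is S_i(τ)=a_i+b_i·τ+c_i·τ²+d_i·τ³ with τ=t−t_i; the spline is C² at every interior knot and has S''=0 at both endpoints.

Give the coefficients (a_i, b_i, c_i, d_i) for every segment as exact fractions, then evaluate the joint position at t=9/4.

  seg 0: a=4 b=-22/3 c=0 d=23/24
  seg 1: a=-3 b=25/6 c=23/4 d=-23/12
S(9/4) = -417/256

Δ: Δ0=-7/2, Δ1=8
row 1: diag=6, rhs=69; c'=1/6, d'=23/2
back: M1=23/2
M: M0=0, M1=23/2, M2=0
seg 0: a=4, c=M0/2=0, d=(M1−M0)/(6·2)=23/24, b=Δ0−h0·(2M0+M1)/6=-22/3
seg 1: a=-3, c=M1/2=23/4, d=(M2−M1)/(6·1)=-23/12, b=Δ1−h1·(2M1+M2)/6=25/6
t_q=9/4 → seg 1, τ=1/4; S=-3+25/6·τ+23/4·τ²+-23/12·τ³=-417/256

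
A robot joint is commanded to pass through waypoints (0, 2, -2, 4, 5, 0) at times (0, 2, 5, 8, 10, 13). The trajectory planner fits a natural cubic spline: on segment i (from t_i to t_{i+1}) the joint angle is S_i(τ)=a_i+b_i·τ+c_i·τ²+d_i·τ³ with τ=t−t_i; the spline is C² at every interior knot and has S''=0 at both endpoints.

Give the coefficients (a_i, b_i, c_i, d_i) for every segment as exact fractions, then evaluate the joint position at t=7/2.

  seg 0: a=0 b=1402/813 c=0 d=-589/3252
  seg 1: a=2 b=-365/813 c=-589/542 d=3863/14634
  seg 2: a=-2 b=257/1626 c=1048/813 d=-3293/14634
  seg 3: a=4 b=1477/813 c=-399/542 d=253/6504
  seg 4: a=5 b=-1075/1626 c=-545/1084 d=545/9756
S(7/2) = -987/4336

Δ: Δ0=1, Δ1=-4/3, Δ2=2, Δ3=1/2, Δ4=-5/3
row 1: diag=10, rhs=-14; c'=3/10, d'=-7/5
row 2: denom=12−3·3/10=111/10; d'=(20−3·-7/5)/(111/10)=242/111
row 3: denom=10−3·10/37=340/37; d'=(-9−3·242/111)/(340/37)=-115/68
row 4: denom=10−2·37/170=813/85; d'=(-13−2·-115/68)/(813/85)=-545/542
back: M4=-545/542
back: M3=-115/68−37/170·-545/542=-399/271
back: M2=242/111−10/37·-399/271=2096/813
back: M1=-7/5−3/10·2096/813=-589/271
M: M0=0, M1=-589/271, M2=2096/813, M3=-399/271, M4=-545/542, M5=0
seg 0: a=0, c=M0/2=0, d=(M1−M0)/(6·2)=-589/3252, b=Δ0−h0·(2M0+M1)/6=1402/813
seg 1: a=2, c=M1/2=-589/542, d=(M2−M1)/(6·3)=3863/14634, b=Δ1−h1·(2M1+M2)/6=-365/813
seg 2: a=-2, c=M2/2=1048/813, d=(M3−M2)/(6·3)=-3293/14634, b=Δ2−h2·(2M2+M3)/6=257/1626
seg 3: a=4, c=M3/2=-399/542, d=(M4−M3)/(6·2)=253/6504, b=Δ3−h3·(2M3+M4)/6=1477/813
seg 4: a=5, c=M4/2=-545/1084, d=(M5−M4)/(6·3)=545/9756, b=Δ4−h4·(2M4+M5)/6=-1075/1626
t_q=7/2 → seg 1, τ=3/2; S=2+-365/813·τ+-589/542·τ²+3863/14634·τ³=-987/4336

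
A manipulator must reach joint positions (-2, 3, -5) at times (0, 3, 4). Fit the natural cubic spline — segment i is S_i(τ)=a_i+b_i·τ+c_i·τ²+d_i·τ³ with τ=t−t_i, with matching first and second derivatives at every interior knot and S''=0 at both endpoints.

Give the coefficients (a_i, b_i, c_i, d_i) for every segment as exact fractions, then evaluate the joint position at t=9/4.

  seg 0: a=-2 b=127/24 c=0 d=-29/72
  seg 1: a=3 b=-67/12 c=-29/8 d=29/24
S(9/4) = 2723/512

Δ: Δ0=5/3, Δ1=-8
row 1: diag=8, rhs=-58; c'=1/8, d'=-29/4
back: M1=-29/4
M: M0=0, M1=-29/4, M2=0
seg 0: a=-2, c=M0/2=0, d=(M1−M0)/(6·3)=-29/72, b=Δ0−h0·(2M0+M1)/6=127/24
seg 1: a=3, c=M1/2=-29/8, d=(M2−M1)/(6·1)=29/24, b=Δ1−h1·(2M1+M2)/6=-67/12
t_q=9/4 → seg 0, τ=9/4; S=-2+127/24·τ+0·τ²+-29/72·τ³=2723/512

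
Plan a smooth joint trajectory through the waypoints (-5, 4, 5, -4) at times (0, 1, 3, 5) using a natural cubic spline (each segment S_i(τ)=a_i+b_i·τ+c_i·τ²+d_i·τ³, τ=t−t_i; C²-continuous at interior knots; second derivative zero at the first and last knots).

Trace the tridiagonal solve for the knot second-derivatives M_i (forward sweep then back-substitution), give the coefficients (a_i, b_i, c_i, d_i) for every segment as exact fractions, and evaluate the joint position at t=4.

Δ: Δ0=9, Δ1=1/2, Δ2=-9/2
row 1: diag=6, rhs=-51; c'=1/3, d'=-17/2
row 2: denom=8−2·1/3=22/3; d'=(-30−2·-17/2)/(22/3)=-39/22
back: M2=-39/22
back: M1=-17/2−1/3·-39/22=-87/11
M: M0=0, M1=-87/11, M2=-39/22, M3=0
seg 0: a=-5, c=M0/2=0, d=(M1−M0)/(6·1)=-29/22, b=Δ0−h0·(2M0+M1)/6=227/22
seg 1: a=4, c=M1/2=-87/22, d=(M2−M1)/(6·2)=45/88, b=Δ1−h1·(2M1+M2)/6=70/11
seg 2: a=5, c=M2/2=-39/44, d=(M3−M2)/(6·2)=13/88, b=Δ2−h2·(2M2+M3)/6=-73/22
t_q=4 → seg 2, τ=1; S=5+-73/22·τ+-39/44·τ²+13/88·τ³=83/88

  seg 0: a=-5 b=227/22 c=0 d=-29/22
  seg 1: a=4 b=70/11 c=-87/22 d=45/88
  seg 2: a=5 b=-73/22 c=-39/44 d=13/88
S(4) = 83/88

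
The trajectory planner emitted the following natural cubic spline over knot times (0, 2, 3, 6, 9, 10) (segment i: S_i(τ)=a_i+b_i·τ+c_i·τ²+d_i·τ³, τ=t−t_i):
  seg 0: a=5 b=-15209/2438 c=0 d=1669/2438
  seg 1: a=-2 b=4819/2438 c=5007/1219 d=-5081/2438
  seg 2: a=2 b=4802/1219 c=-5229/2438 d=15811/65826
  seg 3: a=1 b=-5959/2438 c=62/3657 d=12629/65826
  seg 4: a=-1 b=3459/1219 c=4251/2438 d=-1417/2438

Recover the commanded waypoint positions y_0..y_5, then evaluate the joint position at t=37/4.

y_0=5 y_1=-2 y_2=2 y_3=1 y_4=-1 y_5=3
S(37/4) = -29757/156032

y_0 = S_0(0) = a_0 = 5
y_1 = S_1(0) = a_1 = -2
y_2 = S_2(0) = a_2 = 2
y_3 = S_3(0) = a_3 = 1
y_4 = S_4(0) = a_4 = -1
y_5 = S_4(1) = 3
t_q=37/4 is in segment 4 (τ=1/4); S_4(τ)=-29757/156032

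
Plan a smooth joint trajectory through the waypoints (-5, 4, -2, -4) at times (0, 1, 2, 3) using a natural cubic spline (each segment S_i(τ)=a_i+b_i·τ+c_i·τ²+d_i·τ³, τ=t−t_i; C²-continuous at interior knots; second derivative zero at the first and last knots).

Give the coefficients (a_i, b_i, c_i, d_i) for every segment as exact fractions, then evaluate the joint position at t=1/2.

Δ: Δ0=9, Δ1=-6, Δ2=-2
row 1: diag=4, rhs=-90; c'=1/4, d'=-45/2
row 2: denom=4−1·1/4=15/4; d'=(24−1·-45/2)/(15/4)=62/5
back: M2=62/5
back: M1=-45/2−1/4·62/5=-128/5
M: M0=0, M1=-128/5, M2=62/5, M3=0
seg 0: a=-5, c=M0/2=0, d=(M1−M0)/(6·1)=-64/15, b=Δ0−h0·(2M0+M1)/6=199/15
seg 1: a=4, c=M1/2=-64/5, d=(M2−M1)/(6·1)=19/3, b=Δ1−h1·(2M1+M2)/6=7/15
seg 2: a=-2, c=M2/2=31/5, d=(M3−M2)/(6·1)=-31/15, b=Δ2−h2·(2M2+M3)/6=-92/15
t_q=1/2 → seg 0, τ=1/2; S=-5+199/15·τ+0·τ²+-64/15·τ³=11/10

  seg 0: a=-5 b=199/15 c=0 d=-64/15
  seg 1: a=4 b=7/15 c=-64/5 d=19/3
  seg 2: a=-2 b=-92/15 c=31/5 d=-31/15
S(1/2) = 11/10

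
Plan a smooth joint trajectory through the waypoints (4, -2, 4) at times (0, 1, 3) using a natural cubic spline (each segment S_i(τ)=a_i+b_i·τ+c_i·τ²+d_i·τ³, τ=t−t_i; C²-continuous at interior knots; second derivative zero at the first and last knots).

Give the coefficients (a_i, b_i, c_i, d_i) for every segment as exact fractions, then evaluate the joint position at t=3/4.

  seg 0: a=4 b=-15/2 c=0 d=3/2
  seg 1: a=-2 b=-3 c=9/2 d=-3/4
S(3/4) = -127/128

Δ: Δ0=-6, Δ1=3
row 1: diag=6, rhs=54; c'=1/3, d'=9
back: M1=9
M: M0=0, M1=9, M2=0
seg 0: a=4, c=M0/2=0, d=(M1−M0)/(6·1)=3/2, b=Δ0−h0·(2M0+M1)/6=-15/2
seg 1: a=-2, c=M1/2=9/2, d=(M2−M1)/(6·2)=-3/4, b=Δ1−h1·(2M1+M2)/6=-3
t_q=3/4 → seg 0, τ=3/4; S=4+-15/2·τ+0·τ²+3/2·τ³=-127/128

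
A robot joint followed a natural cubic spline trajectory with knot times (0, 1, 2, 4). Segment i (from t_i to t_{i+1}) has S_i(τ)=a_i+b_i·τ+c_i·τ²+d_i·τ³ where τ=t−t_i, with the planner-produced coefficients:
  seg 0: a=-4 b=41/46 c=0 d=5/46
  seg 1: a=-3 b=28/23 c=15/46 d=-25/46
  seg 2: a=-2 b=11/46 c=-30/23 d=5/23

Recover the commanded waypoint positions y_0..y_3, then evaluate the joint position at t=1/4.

y_0=-4 y_1=-3 y_2=-2 y_3=-5
S(1/4) = -11115/2944

y_0 = S_0(0) = a_0 = -4
y_1 = S_1(0) = a_1 = -3
y_2 = S_2(0) = a_2 = -2
y_3 = S_2(2) = -5
t_q=1/4 is in segment 0 (τ=1/4); S_0(τ)=-11115/2944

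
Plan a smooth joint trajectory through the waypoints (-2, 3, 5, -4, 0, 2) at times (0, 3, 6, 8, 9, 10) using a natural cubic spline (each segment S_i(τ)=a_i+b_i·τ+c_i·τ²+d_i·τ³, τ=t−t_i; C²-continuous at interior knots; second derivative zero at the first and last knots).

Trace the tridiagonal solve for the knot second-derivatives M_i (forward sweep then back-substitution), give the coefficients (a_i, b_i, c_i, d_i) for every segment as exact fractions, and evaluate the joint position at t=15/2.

  seg 0: a=-2 b=5719/4722 c=0 d=239/4722
  seg 1: a=3 b=6086/2361 c=717/1574 d=-5159/14166
  seg 2: a=5 b=-21353/4722 c=-2221/787 d=6689/4722
  seg 3: a=-4 b=5611/4722 c=4468/787 d=-13531/4722
  seg 4: a=0 b=9317/2361 c=-4595/1574 d=4595/4722
S(15/2) = -42207/12592

Δ: Δ0=5/3, Δ1=2/3, Δ2=-9/2, Δ3=4, Δ4=2
row 1: diag=12, rhs=-6; c'=1/4, d'=-1/2
row 2: denom=10−3·1/4=37/4; d'=(-31−3·-1/2)/(37/4)=-118/37
row 3: denom=6−2·8/37=206/37; d'=(51−2·-118/37)/(206/37)=2123/206
row 4: denom=4−1·37/206=787/206; d'=(-12−1·2123/206)/(787/206)=-4595/787
back: M4=-4595/787
back: M3=2123/206−37/206·-4595/787=8936/787
back: M2=-118/37−8/37·8936/787=-4442/787
back: M1=-1/2−1/4·-4442/787=717/787
M: M0=0, M1=717/787, M2=-4442/787, M3=8936/787, M4=-4595/787, M5=0
seg 0: a=-2, c=M0/2=0, d=(M1−M0)/(6·3)=239/4722, b=Δ0−h0·(2M0+M1)/6=5719/4722
seg 1: a=3, c=M1/2=717/1574, d=(M2−M1)/(6·3)=-5159/14166, b=Δ1−h1·(2M1+M2)/6=6086/2361
seg 2: a=5, c=M2/2=-2221/787, d=(M3−M2)/(6·2)=6689/4722, b=Δ2−h2·(2M2+M3)/6=-21353/4722
seg 3: a=-4, c=M3/2=4468/787, d=(M4−M3)/(6·1)=-13531/4722, b=Δ3−h3·(2M3+M4)/6=5611/4722
seg 4: a=0, c=M4/2=-4595/1574, d=(M5−M4)/(6·1)=4595/4722, b=Δ4−h4·(2M4+M5)/6=9317/2361
t_q=15/2 → seg 2, τ=3/2; S=5+-21353/4722·τ+-2221/787·τ²+6689/4722·τ³=-42207/12592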